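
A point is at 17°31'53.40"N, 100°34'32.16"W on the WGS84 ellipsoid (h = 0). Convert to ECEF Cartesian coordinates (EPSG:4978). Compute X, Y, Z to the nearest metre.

WGS84: a = 6378137 m, e² = 0.006694380; N(φ) = a/√(1−e²sin²φ) = 6380075.067 m.
X = (N+h)·cosφ·cosλ = -1116563.651 m; Y = (N+h)·cosφ·sinλ = -5980389.368 m; Z = (N(1−e²)+h)·sinφ = 1909004.838 m.

X -1116564 m, Y -5980389 m, Z 1909005 m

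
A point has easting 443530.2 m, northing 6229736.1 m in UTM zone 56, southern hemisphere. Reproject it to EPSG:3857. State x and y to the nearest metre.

x 16963755 m, y -4038420 m

Unproject from UTM 56S (λ₀ = 153°) → φ = -34.07160043°, λ = 152.38800014°.
Web Mercator (R = 6378137 m): x = 16963754.579 m, y = -4038420.271 m.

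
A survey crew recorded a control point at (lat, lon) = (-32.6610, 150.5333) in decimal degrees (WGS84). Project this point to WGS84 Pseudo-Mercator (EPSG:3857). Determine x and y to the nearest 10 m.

x 16757290 m, y -3850390 m

Web Mercator is spherical with R = a = 6378137 m.
x = R·λ = 6378137 × 2.627301719 = 16757290.303 m.
y = R·ln tan(π/4 + φ/2) = 6378137 × -0.603686209 = -3850393.347 m.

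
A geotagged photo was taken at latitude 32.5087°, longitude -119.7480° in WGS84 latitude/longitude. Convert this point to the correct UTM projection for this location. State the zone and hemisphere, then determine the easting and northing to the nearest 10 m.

Zone 11N: E 241840 m, N 3600150 m

Longitude -119.7480° lies in the 6° band [-120°, -114°), giving zone 11; latitude is north of the equator, so 11N.
Zone 11 central meridian λ₀ = 6×11 − 183 = -117°; Δλ = -2.7480°.
Transverse Mercator on WGS84 with k₀ = 0.9996 gives E = 241837.898 m, N = 3600152.263 m.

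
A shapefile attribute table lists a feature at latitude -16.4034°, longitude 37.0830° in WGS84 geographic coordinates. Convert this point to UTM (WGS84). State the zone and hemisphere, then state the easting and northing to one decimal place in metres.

Zone 37S: E 295281.4 m, N 8185474.5 m

Longitude 37.0830° lies in the 6° band [36°, 42°), giving zone 37; latitude is south of the equator, so 37S.
Zone 37 central meridian λ₀ = 6×37 − 183 = 39°; Δλ = -1.9170°.
Transverse Mercator on WGS84 with k₀ = 0.9996 gives E = 295281.406 m, N = 8185474.523 m.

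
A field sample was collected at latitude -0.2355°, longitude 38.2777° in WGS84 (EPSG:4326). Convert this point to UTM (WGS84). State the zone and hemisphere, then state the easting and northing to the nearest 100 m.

Longitude 38.2777° lies in the 6° band [36°, 42°), giving zone 37; latitude is south of the equator, so 37S.
Zone 37 central meridian λ₀ = 6×37 − 183 = 39°; Δλ = -0.7223°.
Transverse Mercator on WGS84 with k₀ = 0.9996 gives E = 419624.625 m, N = 9973968.090 m.

Zone 37S: E 419600 m, N 9974000 m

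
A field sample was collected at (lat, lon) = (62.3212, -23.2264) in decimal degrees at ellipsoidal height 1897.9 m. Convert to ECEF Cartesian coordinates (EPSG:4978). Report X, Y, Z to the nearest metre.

X 2730603 m, Y -1171828 m, Z 5626913 m

WGS84: a = 6378137 m, e² = 0.006694380; N(φ) = a/√(1−e²sin²φ) = 6394945.532 m.
X = (N+h)·cosφ·cosλ = 2730602.949 m; Y = (N+h)·cosφ·sinλ = -1171827.509 m; Z = (N(1−e²)+h)·sinφ = 5626913.009 m.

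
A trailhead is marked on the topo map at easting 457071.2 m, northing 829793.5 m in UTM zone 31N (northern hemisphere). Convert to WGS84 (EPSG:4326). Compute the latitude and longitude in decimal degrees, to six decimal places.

Zone 31N: λ₀ = 3°, k₀ = 0.9996, false easting 500000 m.
Meridian distance M = (N − FN)/k₀ = 830125.6 m.
Inverse transverse Mercator on WGS84 gives φ = 7.50679992°, λ = 2.61089980°.

lat 7.506800°, lon 2.610900°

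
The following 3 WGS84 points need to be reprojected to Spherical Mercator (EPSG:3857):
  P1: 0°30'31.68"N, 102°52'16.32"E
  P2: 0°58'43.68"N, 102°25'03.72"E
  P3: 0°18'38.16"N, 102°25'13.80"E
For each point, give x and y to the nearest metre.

Web Mercator: x = R·λ, y = R·ln tan(π/4+φ/2), R = 6378137 m.
P1 (0.5088°, 102.8712°) → (11451569.601, 56640.101) m.
P2 (0.9788°, 102.4177°) → (11401086.212, 108964.818) m.
P3 (0.3106°, 102.4205°) → (11401397.907, 34576.003) m.

P1: x 11451570 m, y 56640 m; P2: x 11401086 m, y 108965 m; P3: x 11401398 m, y 34576 m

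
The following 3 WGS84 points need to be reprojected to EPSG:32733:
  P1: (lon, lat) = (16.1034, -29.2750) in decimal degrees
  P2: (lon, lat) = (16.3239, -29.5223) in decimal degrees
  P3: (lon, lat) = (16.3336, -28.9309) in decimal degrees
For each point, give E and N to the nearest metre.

P1: E 607189 m, N 6761041 m; P2: E 628300 m, N 6733415 m; P3: E 629985 m, N 6798938 m

UTM zone 33S: λ₀ = 15°, k₀ = 0.9996.
P1 (-29.2750°, 16.1034°) → (607188.872, 6761041.367) m.
P2 (-29.5223°, 16.3239°) → (628300.109, 6733415.269) m.
P3 (-28.9309°, 16.3336°) → (629985.134, 6798938.149) m.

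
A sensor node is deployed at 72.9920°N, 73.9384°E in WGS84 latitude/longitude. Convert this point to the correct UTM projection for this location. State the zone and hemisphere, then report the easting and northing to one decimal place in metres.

Zone 43N: E 465341.9 m, N 8099894.4 m

Longitude 73.9384° lies in the 6° band [72°, 78°), giving zone 43; latitude is north of the equator, so 43N.
Zone 43 central meridian λ₀ = 6×43 − 183 = 75°; Δλ = -1.0616°.
Transverse Mercator on WGS84 with k₀ = 0.9996 gives E = 465341.898 m, N = 8099894.423 m.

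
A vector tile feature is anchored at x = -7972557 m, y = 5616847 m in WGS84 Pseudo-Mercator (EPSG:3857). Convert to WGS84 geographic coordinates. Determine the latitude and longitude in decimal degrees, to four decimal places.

R = 6378137 m. λ = x/R = -71.61869807°.
φ = 2·arctan(exp(y/R)) − 90° = 2·arctan(2.41244) − 90° = 44.97029974°.

lat 44.9703°, lon -71.6187°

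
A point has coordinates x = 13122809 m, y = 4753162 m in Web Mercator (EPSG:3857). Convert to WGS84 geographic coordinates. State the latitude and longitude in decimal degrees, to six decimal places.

lat 39.219500°, lon 117.884199°

R = 6378137 m. λ = x/R = 117.88419895°.
φ = 2·arctan(exp(y/R)) − 90° = 2·arctan(2.10692) − 90° = 39.21949991°.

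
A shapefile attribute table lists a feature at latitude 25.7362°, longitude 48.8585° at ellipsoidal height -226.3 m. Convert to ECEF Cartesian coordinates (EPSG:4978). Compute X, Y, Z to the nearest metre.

WGS84: a = 6378137 m, e² = 0.006694380; N(φ) = a/√(1−e²sin²φ) = 6382166.228 m.
X = (N+h)·cosφ·cosλ = 3782301.449 m; Y = (N+h)·cosφ·sinλ = 4329399.314 m; Z = (N(1−e²)+h)·sinφ = 2752666.718 m.

X 3782301 m, Y 4329399 m, Z 2752667 m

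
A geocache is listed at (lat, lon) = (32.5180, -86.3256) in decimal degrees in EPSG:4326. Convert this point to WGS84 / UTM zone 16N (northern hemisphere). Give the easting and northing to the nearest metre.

Zone 16 central meridian λ₀ = 6×16 − 183 = -87°; Δλ = +0.6744°.
Transverse Mercator on WGS84 with k₀ = 0.9996 gives E = 563340.576 m, N = 3598054.835 m.

E 563341 m, N 3598055 m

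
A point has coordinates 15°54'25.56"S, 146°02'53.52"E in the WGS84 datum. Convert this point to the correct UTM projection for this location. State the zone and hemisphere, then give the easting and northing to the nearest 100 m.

Longitude 146.0482° lies in the 6° band [144°, 150°), giving zone 55; latitude is south of the equator, so 55S.
Zone 55 central meridian λ₀ = 6×55 − 183 = 147°; Δλ = -0.9518°.
Transverse Mercator on WGS84 with k₀ = 0.9996 gives E = 398114.493 m, N = 8241108.702 m.

Zone 55S: E 398100 m, N 8241100 m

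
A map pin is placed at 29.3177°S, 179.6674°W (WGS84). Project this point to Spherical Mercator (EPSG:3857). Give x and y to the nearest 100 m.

x -20000500 m, y -3416100 m

Web Mercator is spherical with R = a = 6378137 m.
x = R·λ = 6378137 × -3.135787688 = -20000483.480 m.
y = R·ln tan(π/4 + φ/2) = 6378137 × -0.535602262 = -3416144.604 m.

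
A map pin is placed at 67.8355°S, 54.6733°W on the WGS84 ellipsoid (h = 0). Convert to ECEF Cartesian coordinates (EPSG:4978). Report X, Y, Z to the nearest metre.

WGS84: a = 6378137 m, e² = 0.006694380; N(φ) = a/√(1−e²sin²φ) = 6396526.474 m.
X = (N+h)·cosφ·cosλ = 1395402.904 m; Y = (N+h)·cosφ·sinλ = -1968852.114 m; Z = (N(1−e²)+h)·sinφ = -5884195.526 m.

X 1395403 m, Y -1968852 m, Z -5884196 m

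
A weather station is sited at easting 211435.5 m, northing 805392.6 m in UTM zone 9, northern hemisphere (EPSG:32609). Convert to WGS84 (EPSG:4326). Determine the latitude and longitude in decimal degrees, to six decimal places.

lat 7.278700°, lon -131.613300°

Zone 9N: λ₀ = -129°, k₀ = 0.9996, false easting 500000 m.
Meridian distance M = (N − FN)/k₀ = 805714.9 m.
Inverse transverse Mercator on WGS84 gives φ = 7.27870030°, λ = -131.61329973°.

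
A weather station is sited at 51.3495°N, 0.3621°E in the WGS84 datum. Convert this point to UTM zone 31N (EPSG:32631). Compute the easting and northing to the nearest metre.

Zone 31 central meridian λ₀ = 6×31 − 183 = 3°; Δλ = -2.6379°.
Transverse Mercator on WGS84 with k₀ = 0.9996 gives E = 316307.915 m, N = 5691995.227 m.

E 316308 m, N 5691995 m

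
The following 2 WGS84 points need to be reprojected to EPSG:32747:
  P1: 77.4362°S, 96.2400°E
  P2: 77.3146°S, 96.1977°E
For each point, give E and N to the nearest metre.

UTM zone 47S: λ₀ = 99°, k₀ = 0.9996.
P1 (-77.4362°, 96.2400°) → (433002.877, 1402974.146) m.
P2 (-77.3146°, 96.1977°) → (431329.340, 1416480.817) m.

P1: E 433003 m, N 1402974 m; P2: E 431329 m, N 1416481 m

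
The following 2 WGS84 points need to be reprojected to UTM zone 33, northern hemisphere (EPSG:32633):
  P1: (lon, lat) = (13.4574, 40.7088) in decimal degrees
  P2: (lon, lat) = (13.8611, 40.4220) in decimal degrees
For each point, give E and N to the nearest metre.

P1: E 369693 m, N 4507576 m; P2: E 403384 m, N 4475219 m

UTM zone 33N: λ₀ = 15°, k₀ = 0.9996.
P1 (40.7088°, 13.4574°) → (369693.296, 4507576.153) m.
P2 (40.4220°, 13.8611°) → (403383.905, 4475219.483) m.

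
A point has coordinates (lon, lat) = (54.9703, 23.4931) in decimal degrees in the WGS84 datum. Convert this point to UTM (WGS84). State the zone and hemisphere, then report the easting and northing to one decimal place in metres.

Longitude 54.9703° lies in the 6° band [54°, 60°), giving zone 40; latitude is north of the equator, so 40N.
Zone 40 central meridian λ₀ = 6×40 − 183 = 57°; Δλ = -2.0297°.
Transverse Mercator on WGS84 with k₀ = 0.9996 gives E = 292726.699 m, N = 2599571.446 m.

Zone 40N: E 292726.7 m, N 2599571.4 m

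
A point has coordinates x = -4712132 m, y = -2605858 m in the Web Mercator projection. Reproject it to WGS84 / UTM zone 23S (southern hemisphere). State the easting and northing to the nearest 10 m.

E 774150 m, N 7477970 m

Web Mercator inverse (R = 6378137 m) → φ = -22.78350383°, λ = -42.32980196°.
UTM 23S forward: E = 774150.387 m, N = 7477970.910 m.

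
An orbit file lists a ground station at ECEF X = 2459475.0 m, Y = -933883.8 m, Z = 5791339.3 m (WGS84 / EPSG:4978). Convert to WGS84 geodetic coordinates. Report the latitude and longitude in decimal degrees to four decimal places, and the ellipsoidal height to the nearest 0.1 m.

lat 65.7139°, lon -20.7922°, h 482.8 m

λ = atan2(Y, X) = -20.79220012°; p = √(X²+Y²) = 2630809.0 m.
Bowring's method on WGS84 (a = 6378137 m, b = 6356752.314 m) gives φ = 65.71389994°, h = 482.758 m.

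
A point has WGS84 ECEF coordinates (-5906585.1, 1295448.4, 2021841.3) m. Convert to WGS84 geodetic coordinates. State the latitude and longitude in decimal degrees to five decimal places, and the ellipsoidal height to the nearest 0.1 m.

lat 18.60370°, lon 167.62960°, h 54.4 m

λ = atan2(Y, X) = 167.62959971°; p = √(X²+Y²) = 6046977.3 m.
Bowring's method on WGS84 (a = 6378137 m, b = 6356752.314 m) gives φ = 18.60369963°, h = 54.445 m.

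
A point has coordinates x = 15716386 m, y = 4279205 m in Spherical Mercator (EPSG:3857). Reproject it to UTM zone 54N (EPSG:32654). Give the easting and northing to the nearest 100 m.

Web Mercator inverse (R = 6378137 m) → φ = 35.84420251°, λ = 141.18269755°.
UTM 54N forward: E = 516498.431 m, N = 3966683.863 m.

E 516500 m, N 3966700 m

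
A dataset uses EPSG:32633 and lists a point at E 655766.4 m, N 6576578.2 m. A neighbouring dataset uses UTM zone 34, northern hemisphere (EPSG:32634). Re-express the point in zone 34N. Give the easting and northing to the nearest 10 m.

UTM 33N → geographic: φ = 59.29929994°, λ = 17.73549971°.
UTM 34N (λ₀ = 21°) forward: E = 314125.293 m, N = 6577934.966 m.

E 314130 m, N 6577930 m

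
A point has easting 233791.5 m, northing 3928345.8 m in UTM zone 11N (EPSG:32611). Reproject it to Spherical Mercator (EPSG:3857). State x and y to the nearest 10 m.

Unproject from UTM 11N (λ₀ = -117°) → φ = 35.46299990°, λ = -119.93350026°.
Web Mercator (R = 6378137 m): x = -13350936.178 m, y = 4226980.355 m.

x -13350940 m, y 4226980 m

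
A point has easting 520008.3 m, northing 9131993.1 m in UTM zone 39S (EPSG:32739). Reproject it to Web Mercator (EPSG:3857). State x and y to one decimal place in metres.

x 5697498.5 m, y -876896.9 m

Unproject from UTM 39S (λ₀ = 51°) → φ = -7.85259963°, λ = 51.18149997°.
Web Mercator (R = 6378137 m): x = 5697498.515 m, y = -876896.938 m.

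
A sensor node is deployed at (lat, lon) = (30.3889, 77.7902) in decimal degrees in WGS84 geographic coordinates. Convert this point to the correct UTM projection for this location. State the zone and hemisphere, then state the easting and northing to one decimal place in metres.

Longitude 77.7902° lies in the 6° band [72°, 78°), giving zone 43; latitude is north of the equator, so 43N.
Zone 43 central meridian λ₀ = 6×43 − 183 = 75°; Δλ = +2.7902°.
Transverse Mercator on WGS84 with k₀ = 0.9996 gives E = 768104.971 m, N = 3365183.897 m.

Zone 43N: E 768105.0 m, N 3365183.9 m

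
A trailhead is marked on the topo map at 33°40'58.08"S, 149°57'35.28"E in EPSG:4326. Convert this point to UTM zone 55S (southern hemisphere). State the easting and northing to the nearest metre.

E 774390 m, N 6269081 m

Zone 55 central meridian λ₀ = 6×55 − 183 = 147°; Δλ = +2.9598°.
Transverse Mercator on WGS84 with k₀ = 0.9996 gives E = 774390.211 m, N = 6269080.960 m.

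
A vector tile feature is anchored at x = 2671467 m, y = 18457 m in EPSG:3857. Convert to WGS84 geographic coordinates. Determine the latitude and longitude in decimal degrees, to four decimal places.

lat 0.1658°, lon 23.9982°

R = 6378137 m. λ = x/R = 23.99819637°.
φ = 2·arctan(exp(y/R)) − 90° = 2·arctan(1.00290) − 90° = 0.16580182°.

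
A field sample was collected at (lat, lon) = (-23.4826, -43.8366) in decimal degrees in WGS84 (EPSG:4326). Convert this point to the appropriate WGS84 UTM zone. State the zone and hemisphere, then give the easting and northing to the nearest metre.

Longitude -43.8366° lies in the 6° band [-48°, -42°), giving zone 23; latitude is south of the equator, so 23S.
Zone 23 central meridian λ₀ = 6×23 − 183 = -45°; Δλ = +1.1634°.
Transverse Mercator on WGS84 with k₀ = 0.9996 gives E = 618804.549 m, N = 7402574.251 m.

Zone 23S: E 618805 m, N 7402574 m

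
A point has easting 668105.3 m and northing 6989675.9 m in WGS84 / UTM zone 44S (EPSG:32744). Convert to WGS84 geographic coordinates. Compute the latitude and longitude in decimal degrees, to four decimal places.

Zone 44S: λ₀ = 81°, k₀ = 0.9996, false easting 500000 m, false northing 10000000 m.
Meridian distance M = (N − FN)/k₀ = -3011528.7 m.
Inverse transverse Mercator on WGS84 gives φ = -27.20540015°, λ = 82.69729989°.

lat -27.2054°, lon 82.6973°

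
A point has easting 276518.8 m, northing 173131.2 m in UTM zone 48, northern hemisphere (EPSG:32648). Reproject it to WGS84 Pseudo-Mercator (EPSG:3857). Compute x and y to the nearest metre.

Unproject from UTM 48N (λ₀ = 105°) → φ = 1.56539985°, λ = 102.99129984°.
Web Mercator (R = 6378137 m): x = 11464939.055 m, y = 174281.198 m.

x 11464939 m, y 174281 m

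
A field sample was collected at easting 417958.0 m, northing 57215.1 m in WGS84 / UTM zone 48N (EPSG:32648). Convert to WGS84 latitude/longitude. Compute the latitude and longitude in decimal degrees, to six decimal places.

Zone 48N: λ₀ = 105°, k₀ = 0.9996, false easting 500000 m.
Meridian distance M = (N − FN)/k₀ = 57238.0 m.
Inverse transverse Mercator on WGS84 gives φ = 0.51759967°, λ = 104.26269986°.

lat 0.517600°, lon 104.262700°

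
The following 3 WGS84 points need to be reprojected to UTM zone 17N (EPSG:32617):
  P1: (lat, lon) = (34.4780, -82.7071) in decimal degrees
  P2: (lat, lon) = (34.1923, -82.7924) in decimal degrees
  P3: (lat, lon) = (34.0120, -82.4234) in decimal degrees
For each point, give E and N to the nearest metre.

P1: E 343233 m, N 3816480 m; P2: E 334840 m, N 3784930 m; P3: E 368565 m, N 3764400 m

UTM zone 17N: λ₀ = -81°, k₀ = 0.9996.
P1 (34.4780°, -82.7071°) → (343233.124, 3816480.014) m.
P2 (34.1923°, -82.7924°) → (334839.664, 3784930.225) m.
P3 (34.0120°, -82.4234°) → (368565.481, 3764399.858) m.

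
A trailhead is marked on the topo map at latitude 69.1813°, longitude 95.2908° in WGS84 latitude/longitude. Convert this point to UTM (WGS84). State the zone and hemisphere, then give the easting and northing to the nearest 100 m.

Zone 46N: E 590800 m, N 7676300 m

Longitude 95.2908° lies in the 6° band [90°, 96°), giving zone 46; latitude is north of the equator, so 46N.
Zone 46 central meridian λ₀ = 6×46 − 183 = 93°; Δλ = +2.2908°.
Transverse Mercator on WGS84 with k₀ = 0.9996 gives E = 590845.636 m, N = 7676275.928 m.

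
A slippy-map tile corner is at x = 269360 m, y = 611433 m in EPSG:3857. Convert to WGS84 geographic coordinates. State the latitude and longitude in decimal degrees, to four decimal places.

lat 5.4842°, lon 2.4197°

R = 6378137 m. λ = x/R = 2.41970205°.
φ = 2·arctan(exp(y/R)) − 90° = 2·arctan(1.10061) − 90° = 5.48420265°.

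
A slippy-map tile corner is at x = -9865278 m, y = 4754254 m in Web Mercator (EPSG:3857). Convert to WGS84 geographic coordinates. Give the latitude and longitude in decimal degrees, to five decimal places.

R = 6378137 m. λ = x/R = -88.62130009°.
φ = 2·arctan(exp(y/R)) − 90° = 2·arctan(2.10728) − 90° = 39.22709929°.

lat 39.22710°, lon -88.62130°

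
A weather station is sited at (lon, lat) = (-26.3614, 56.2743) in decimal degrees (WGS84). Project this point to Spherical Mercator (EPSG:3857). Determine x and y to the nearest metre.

x -2934538 m, y 7613216 m

Web Mercator is spherical with R = a = 6378137 m.
x = R·λ = 6378137 × -0.460093225 = -2934537.625 m.
y = R·ln tan(π/4 + φ/2) = 6378137 × 1.193642586 = 7613215.945 m.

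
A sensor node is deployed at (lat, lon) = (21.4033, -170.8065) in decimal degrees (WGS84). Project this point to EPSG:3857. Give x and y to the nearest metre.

Web Mercator is spherical with R = a = 6378137 m.
x = R·λ = 6378137 × -2.981135809 = -19014092.604 m.
y = R·ln tan(π/4 + φ/2) = 6378137 × 0.382562069 = 2440033.288 m.

x -19014093 m, y 2440033 m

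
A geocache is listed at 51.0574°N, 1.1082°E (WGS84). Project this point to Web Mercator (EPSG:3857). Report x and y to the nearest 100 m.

Web Mercator is spherical with R = a = 6378137 m.
x = R·λ = 6378137 × 0.019341739 = 123364.260 m.
y = R·ln tan(π/4 + φ/2) = 6378137 × 1.039716363 = 6631453.406 m.

x 123400 m, y 6631500 m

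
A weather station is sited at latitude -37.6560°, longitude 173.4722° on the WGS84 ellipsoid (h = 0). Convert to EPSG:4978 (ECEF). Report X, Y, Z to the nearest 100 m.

X -5023100 m, Y 574800 m, Z -3875300 m

WGS84: a = 6378137 m, e² = 0.006694380; N(φ) = a/√(1−e²sin²φ) = 6386119.824 m.
X = (N+h)·cosφ·cosλ = -5023067.845 m; Y = (N+h)·cosφ·sinλ = 574775.265 m; Z = (N(1−e²)+h)·sinφ = -3875286.017 m.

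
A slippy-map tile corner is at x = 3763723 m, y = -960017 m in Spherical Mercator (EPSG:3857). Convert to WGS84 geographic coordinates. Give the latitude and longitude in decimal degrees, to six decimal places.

lat -8.591600°, lon 33.810099°

R = 6378137 m. λ = x/R = 33.81009896°.
φ = 2·arctan(exp(y/R)) − 90° = 2·arctan(0.86026) − 90° = -8.591599502°.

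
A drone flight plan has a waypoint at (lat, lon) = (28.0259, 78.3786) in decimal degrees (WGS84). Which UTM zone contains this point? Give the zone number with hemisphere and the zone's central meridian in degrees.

UTM zone = ⌊(λ + 180)/6⌋ + 1; 78.3786° ∈ [78°, 84°) → zone 44.
Hemisphere: N (φ ≥ 0).
Central meridian λ₀ = 6×44 − 183 = 81°.

Zone 44N, central meridian 81°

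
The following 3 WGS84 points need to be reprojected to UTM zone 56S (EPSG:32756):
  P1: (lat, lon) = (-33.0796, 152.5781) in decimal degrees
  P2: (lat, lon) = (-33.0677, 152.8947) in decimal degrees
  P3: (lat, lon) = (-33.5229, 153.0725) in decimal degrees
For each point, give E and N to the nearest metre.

P1: E 460623 m, N 6339809 m; P2: E 490171 m, N 6341203 m; P3: E 506732 m, N 6290740 m

UTM zone 56S: λ₀ = 153°, k₀ = 0.9996.
P1 (-33.0796°, 152.5781°) → (460623.143, 6339809.406) m.
P2 (-33.0677°, 152.8947°) → (490170.830, 6341202.859) m.
P3 (-33.5229°, 153.0725°) → (506732.417, 6290739.522) m.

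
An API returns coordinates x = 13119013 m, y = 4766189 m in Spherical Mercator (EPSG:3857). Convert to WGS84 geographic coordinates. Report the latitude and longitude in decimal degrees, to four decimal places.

lat 39.3101°, lon 117.8501°

R = 6378137 m. λ = x/R = 117.85009890°.
φ = 2·arctan(exp(y/R)) − 90° = 2·arctan(2.11123) − 90° = 39.31010292°.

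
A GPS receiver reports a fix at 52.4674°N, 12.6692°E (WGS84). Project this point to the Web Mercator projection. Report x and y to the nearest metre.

x 1410329 m, y 6885083 m

Web Mercator is spherical with R = a = 6378137 m.
x = R·λ = 6378137 × 0.221119254 = 1410328.893 m.
y = R·ln tan(π/4 + φ/2) = 6378137 × 1.079481771 = 6885082.623 m.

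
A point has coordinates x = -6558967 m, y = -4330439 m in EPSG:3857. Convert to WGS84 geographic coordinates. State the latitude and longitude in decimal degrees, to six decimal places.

lat -36.216402°, lon -58.920203°

R = 6378137 m. λ = x/R = -58.92020304°.
φ = 2·arctan(exp(y/R)) − 90° = 2·arctan(0.50715) − 90° = -36.21640233°.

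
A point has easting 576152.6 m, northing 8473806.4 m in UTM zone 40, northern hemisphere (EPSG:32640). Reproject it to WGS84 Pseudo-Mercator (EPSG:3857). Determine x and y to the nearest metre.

Unproject from UTM 40N (λ₀ = 57°) → φ = 76.32939957°, λ = 59.88760181°.
Web Mercator (R = 6378137 m): x = 6666657.338 m, y = 13530367.511 m.

x 6666657 m, y 13530368 m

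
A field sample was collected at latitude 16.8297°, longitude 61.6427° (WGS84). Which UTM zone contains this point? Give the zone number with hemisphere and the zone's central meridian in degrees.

Zone 41N, central meridian 63°

UTM zone = ⌊(λ + 180)/6⌋ + 1; 61.6427° ∈ [60°, 66°) → zone 41.
Hemisphere: N (φ ≥ 0).
Central meridian λ₀ = 6×41 − 183 = 63°.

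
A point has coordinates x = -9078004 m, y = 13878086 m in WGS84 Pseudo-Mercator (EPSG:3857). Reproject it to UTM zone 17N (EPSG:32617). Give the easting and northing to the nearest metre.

Web Mercator inverse (R = 6378137 m) → φ = 77.04840039°, λ = -81.54909742°.
UTM 17N forward: E = 486262.054 m, N = 8552238.435 m.

E 486262 m, N 8552238 m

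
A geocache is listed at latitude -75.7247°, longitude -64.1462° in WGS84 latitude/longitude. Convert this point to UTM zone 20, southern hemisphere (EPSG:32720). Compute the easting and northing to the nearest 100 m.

Zone 20 central meridian λ₀ = 6×20 − 183 = -63°; Δλ = -1.1462°.
Transverse Mercator on WGS84 with k₀ = 0.9996 gives E = 468452.710 m, N = 1595227.336 m.

E 468500 m, N 1595200 m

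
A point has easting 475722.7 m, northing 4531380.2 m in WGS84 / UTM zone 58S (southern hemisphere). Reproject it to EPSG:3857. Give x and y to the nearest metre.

x 18330491 m, y -6337843 m

Unproject from UTM 58S (λ₀ = 165°) → φ = -49.36980015°, λ = 164.66559933°.
Web Mercator (R = 6378137 m): x = 18330490.669 m, y = -6337843.284 m.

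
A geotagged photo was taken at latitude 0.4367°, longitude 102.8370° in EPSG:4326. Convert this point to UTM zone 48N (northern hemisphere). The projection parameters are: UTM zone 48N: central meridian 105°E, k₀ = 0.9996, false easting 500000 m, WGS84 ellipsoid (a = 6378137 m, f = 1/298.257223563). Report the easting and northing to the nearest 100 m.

E 259300 m, N 48300 m

Zone 48 central meridian λ₀ = 6×48 − 183 = 105°; Δλ = -2.1630°.
Transverse Mercator on WGS84 with k₀ = 0.9996 gives E = 259261.631 m, N = 48303.127 m.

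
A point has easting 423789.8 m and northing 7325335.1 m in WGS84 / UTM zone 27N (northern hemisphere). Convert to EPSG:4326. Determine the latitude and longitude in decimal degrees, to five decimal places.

Zone 27N: λ₀ = -21°, k₀ = 0.9996, false easting 500000 m.
Meridian distance M = (N − FN)/k₀ = 7328266.4 m.
Inverse transverse Mercator on WGS84 gives φ = 66.03949994°, λ = -22.68189897°.

lat 66.03950°, lon -22.68190°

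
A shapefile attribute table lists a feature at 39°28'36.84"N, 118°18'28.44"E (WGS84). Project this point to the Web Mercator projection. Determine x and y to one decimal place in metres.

Web Mercator is spherical with R = a = 6378137 m.
x = R·λ = 6378137 × 2.064862386 = 13169975.185 m.
y = R·ln tan(π/4 + φ/2) = 6378137 × 0.751036778 = 4790215.459 m.

x 13169975.2 m, y 4790215.5 m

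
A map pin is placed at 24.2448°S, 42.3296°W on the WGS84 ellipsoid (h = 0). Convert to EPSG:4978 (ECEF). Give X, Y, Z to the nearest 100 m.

WGS84: a = 6378137 m, e² = 0.006694380; N(φ) = a/√(1−e²sin²φ) = 6381739.934 m.
X = (N+h)·cosφ·cosλ = 4301790.572 m; Y = (N+h)·cosφ·sinλ = -3918392.605 m; Z = (N(1−e²)+h)·sinφ = -2603029.701 m.

X 4301800 m, Y -3918400 m, Z -2603000 m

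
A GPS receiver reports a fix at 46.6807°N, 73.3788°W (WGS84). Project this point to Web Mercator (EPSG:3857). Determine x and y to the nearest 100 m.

Web Mercator is spherical with R = a = 6378137 m.
x = R·λ = 6378137 × -1.280701661 = -8168490.651 m.
y = R·ln tan(π/4 + φ/2) = 6378137 × 0.923484559 = 5890111.032 m.

x -8168500 m, y 5890100 m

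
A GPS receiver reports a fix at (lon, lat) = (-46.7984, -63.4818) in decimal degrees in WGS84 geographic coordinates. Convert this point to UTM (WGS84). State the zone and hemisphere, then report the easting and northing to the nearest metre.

Zone 23S: E 410420 m, N 2959470 m

Longitude -46.7984° lies in the 6° band [-48°, -42°), giving zone 23; latitude is south of the equator, so 23S.
Zone 23 central meridian λ₀ = 6×23 − 183 = -45°; Δλ = -1.7984°.
Transverse Mercator on WGS84 with k₀ = 0.9996 gives E = 410419.823 m, N = 2959470.095 m.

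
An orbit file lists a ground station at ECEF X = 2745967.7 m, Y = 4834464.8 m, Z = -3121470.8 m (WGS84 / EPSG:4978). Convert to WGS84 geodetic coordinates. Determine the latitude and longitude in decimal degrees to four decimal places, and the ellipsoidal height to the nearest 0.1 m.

lat -29.4755°, lon 60.4035°, h 3211.0 m

λ = atan2(Y, X) = 60.40349939°; p = √(X²+Y²) = 5559891.1 m.
Bowring's method on WGS84 (a = 6378137 m, b = 6356752.314 m) gives φ = -29.47549988°, h = 3210.980 m.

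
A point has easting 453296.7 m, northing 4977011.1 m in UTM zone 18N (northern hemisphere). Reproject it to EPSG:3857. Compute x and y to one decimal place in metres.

Unproject from UTM 18N (λ₀ = -75°) → φ = 44.94500022°, λ = -75.59200031°.
Web Mercator (R = 6378137 m): x = -8414862.983 m, y = 5612867.049 m.

x -8414863.0 m, y 5612867.0 m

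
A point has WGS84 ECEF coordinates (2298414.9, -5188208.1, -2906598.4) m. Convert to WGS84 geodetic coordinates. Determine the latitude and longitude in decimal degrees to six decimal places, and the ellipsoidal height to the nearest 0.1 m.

lat -27.278800°, lon -66.106300°, h 1945.2 m

λ = atan2(Y, X) = -66.10630003°; p = √(X²+Y²) = 5674523.3 m.
Bowring's method on WGS84 (a = 6378137 m, b = 6356752.314 m) gives φ = -27.27880004°, h = 1945.172 m.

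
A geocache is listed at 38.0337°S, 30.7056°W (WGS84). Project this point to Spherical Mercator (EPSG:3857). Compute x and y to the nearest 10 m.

Web Mercator is spherical with R = a = 6378137 m.
x = R·λ = 6378137 × -0.535913819 = -3418131.757 m.
y = R·ln tan(π/4 + φ/2) = 6378137 × -0.718734575 = -4584187.587 m.

x -3418130 m, y -4584190 m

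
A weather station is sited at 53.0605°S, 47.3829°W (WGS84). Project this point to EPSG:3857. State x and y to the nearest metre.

x -5274640 m, y -6994197 m

Web Mercator is spherical with R = a = 6378137 m.
x = R·λ = 6378137 × -0.826987614 = -5274640.300 m.
y = R·ln tan(π/4 + φ/2) = 6378137 × -1.096589276 = -6994196.633 m.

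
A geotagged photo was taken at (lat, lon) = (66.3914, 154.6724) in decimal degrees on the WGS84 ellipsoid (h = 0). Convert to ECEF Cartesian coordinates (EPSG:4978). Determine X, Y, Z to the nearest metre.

X -2315341 m, Y 1095821 m, Z 5821563 m

WGS84: a = 6378137 m, e² = 0.006694380; N(φ) = a/√(1−e²sin²φ) = 6396137.625 m.
X = (N+h)·cosφ·cosλ = -2315340.636 m; Y = (N+h)·cosφ·sinλ = 1095821.352 m; Z = (N(1−e²)+h)·sinφ = 5821563.305 m.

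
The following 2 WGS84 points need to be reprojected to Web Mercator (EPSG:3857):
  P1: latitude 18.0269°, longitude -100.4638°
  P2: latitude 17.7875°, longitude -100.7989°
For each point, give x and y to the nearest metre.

Web Mercator: x = R·λ, y = R·ln tan(π/4+φ/2), R = 6378137 m.
P1 (18.0269°, -100.4638°) → (-11183579.059, 2040697.383) m.
P2 (17.7875°, -100.7989°) → (-11220882.221, 2012690.712) m.

P1: x -11183579 m, y 2040697 m; P2: x -11220882 m, y 2012691 m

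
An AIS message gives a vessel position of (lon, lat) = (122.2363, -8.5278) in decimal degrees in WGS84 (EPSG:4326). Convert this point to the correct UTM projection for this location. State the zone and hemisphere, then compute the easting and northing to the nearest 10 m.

Zone 51S: E 415950 m, N 9057270 m

Longitude 122.2363° lies in the 6° band [120°, 126°), giving zone 51; latitude is south of the equator, so 51S.
Zone 51 central meridian λ₀ = 6×51 − 183 = 123°; Δλ = -0.7637°.
Transverse Mercator on WGS84 with k₀ = 0.9996 gives E = 415950.273 m, N = 9057269.214 m.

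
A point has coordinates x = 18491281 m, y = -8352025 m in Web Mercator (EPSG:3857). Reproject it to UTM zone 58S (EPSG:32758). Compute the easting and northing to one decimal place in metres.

E 562312.8 m, N 3372011.0 m

Web Mercator inverse (R = 6378137 m) → φ = -59.78499872°, λ = 166.11000345°.
UTM 58S forward: E = 562312.783 m, N = 3372010.998 m.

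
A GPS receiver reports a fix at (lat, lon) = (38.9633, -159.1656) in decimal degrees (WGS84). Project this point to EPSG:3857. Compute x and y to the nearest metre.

x -17718234 m, y 4716416 m

Web Mercator is spherical with R = a = 6378137 m.
x = R·λ = 6378137 × -2.777963776 = -17718233.544 m.
y = R·ln tan(π/4 + φ/2) = 6378137 × 0.739466082 = 4716415.975 m.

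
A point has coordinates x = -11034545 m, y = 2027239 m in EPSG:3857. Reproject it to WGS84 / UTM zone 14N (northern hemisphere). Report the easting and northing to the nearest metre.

E 486760 m, N 1980443 m

Web Mercator inverse (R = 6378137 m) → φ = 17.91189858°, λ = -99.12500427°.
UTM 14N forward: E = 486760.156 m, N = 1980442.830 m.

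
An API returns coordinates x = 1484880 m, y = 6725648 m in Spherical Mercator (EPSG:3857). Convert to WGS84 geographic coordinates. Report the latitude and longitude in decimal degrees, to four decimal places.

R = 6378137 m. λ = x/R = 13.33890399°.
φ = 2·arctan(exp(y/R)) − 90° = 2·arctan(2.87050) − 90° = 51.58619907°.

lat 51.5862°, lon 13.3389°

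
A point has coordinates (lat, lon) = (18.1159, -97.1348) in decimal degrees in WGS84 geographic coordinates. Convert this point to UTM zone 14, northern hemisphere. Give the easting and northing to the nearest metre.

E 697354 m, N 2004007 m

Zone 14 central meridian λ₀ = 6×14 − 183 = -99°; Δλ = +1.8652°.
Transverse Mercator on WGS84 with k₀ = 0.9996 gives E = 697353.875 m, N = 2004007.434 m.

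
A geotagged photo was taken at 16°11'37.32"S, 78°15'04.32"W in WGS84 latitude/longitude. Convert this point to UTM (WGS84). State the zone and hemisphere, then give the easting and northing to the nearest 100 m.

Zone 17S: E 793900 m, N 8207700 m

Longitude -78.2512° lies in the 6° band [-84°, -78°), giving zone 17; latitude is south of the equator, so 17S.
Zone 17 central meridian λ₀ = 6×17 − 183 = -81°; Δλ = +2.7488°.
Transverse Mercator on WGS84 with k₀ = 0.9996 gives E = 793909.288 m, N = 8207671.118 m.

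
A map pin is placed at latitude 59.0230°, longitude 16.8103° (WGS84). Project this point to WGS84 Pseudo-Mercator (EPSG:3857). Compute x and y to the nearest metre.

x 1871314 m, y 8185360 m

Web Mercator is spherical with R = a = 6378137 m.
x = R·λ = 6378137 × 0.293395083 = 1871314.036 m.
y = R·ln tan(π/4 + φ/2) = 6378137 × 1.283346490 = 8185359.730 m.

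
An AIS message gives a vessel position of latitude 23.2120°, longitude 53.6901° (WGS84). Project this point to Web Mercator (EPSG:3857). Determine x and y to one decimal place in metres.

x 5976754.6 m, y 2657676.7 m

Web Mercator is spherical with R = a = 6378137 m.
x = R·λ = 6378137 × 0.937069021 = 5976754.593 m.
y = R·ln tan(π/4 + φ/2) = 6378137 × 0.416685415 = 2657676.664 m.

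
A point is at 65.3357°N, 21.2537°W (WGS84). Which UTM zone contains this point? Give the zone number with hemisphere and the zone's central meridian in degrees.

UTM zone = ⌊(λ + 180)/6⌋ + 1; -21.2537° ∈ [-24°, -18°) → zone 27.
Hemisphere: N (φ ≥ 0).
Central meridian λ₀ = 6×27 − 183 = -21°.

Zone 27N, central meridian -21°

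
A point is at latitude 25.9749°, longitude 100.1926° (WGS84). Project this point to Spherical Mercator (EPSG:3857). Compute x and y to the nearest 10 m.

Web Mercator is spherical with R = a = 6378137 m.
x = R·λ = 6378137 × 1.748690756 = 11153389.213 m.
y = R·ln tan(π/4 + φ/2) = 6378137 × 0.469725334 = 2995972.533 m.

x 11153390 m, y 2995970 m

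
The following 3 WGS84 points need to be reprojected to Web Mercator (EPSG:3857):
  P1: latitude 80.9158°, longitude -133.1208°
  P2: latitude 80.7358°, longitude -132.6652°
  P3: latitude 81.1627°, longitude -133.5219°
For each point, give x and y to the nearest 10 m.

Web Mercator: x = R·λ, y = R·ln tan(π/4+φ/2), R = 6378137 m.
P1 (80.9158°, -133.1208°) → (-14818939.670, 16154160.198) m.
P2 (80.7358°, -132.6652°) → (-14768222.510, 16028479.271) m.
P3 (81.1627°, -133.5219°) → (-14863589.918, 16330629.760) m.

P1: x -14818940 m, y 16154160 m; P2: x -14768220 m, y 16028480 m; P3: x -14863590 m, y 16330630 m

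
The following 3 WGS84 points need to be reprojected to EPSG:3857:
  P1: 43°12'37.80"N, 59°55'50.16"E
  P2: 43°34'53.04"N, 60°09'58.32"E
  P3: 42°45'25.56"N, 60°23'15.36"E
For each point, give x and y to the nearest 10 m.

P1: x 6671440 m, y 5344070 m; P2: x 6697670 m, y 5400890 m; P3: x 6722320 m, y 5275070 m

Web Mercator: x = R·λ, y = R·ln tan(π/4+φ/2), R = 6378137 m.
P1 (43.2105°, 59.9306°) → (6671443.875, 5344067.176) m.
P2 (43.5814°, 60.1662°) → (6697670.747, 5400889.747) m.
P3 (42.7571°, 60.3876°) → (6722316.882, 5275072.769) m.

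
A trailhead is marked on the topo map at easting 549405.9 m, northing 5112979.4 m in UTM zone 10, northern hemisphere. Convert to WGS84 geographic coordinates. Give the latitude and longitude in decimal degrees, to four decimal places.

Zone 10N: λ₀ = -123°, k₀ = 0.9996, false easting 500000 m.
Meridian distance M = (N − FN)/k₀ = 5115025.4 m.
Inverse transverse Mercator on WGS84 gives φ = 46.16859961°, λ = -122.36000008°.

lat 46.1686°, lon -122.3600°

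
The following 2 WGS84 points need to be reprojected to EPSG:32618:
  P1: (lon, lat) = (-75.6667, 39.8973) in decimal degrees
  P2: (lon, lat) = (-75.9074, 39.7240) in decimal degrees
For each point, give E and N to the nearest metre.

UTM zone 18N: λ₀ = -75°, k₀ = 0.9996.
P1 (39.8973°, -75.6667°) → (443005.292, 4416571.321) m.
P2 (39.7240°, -75.9074°) → (422233.066, 4397518.221) m.

P1: E 443005 m, N 4416571 m; P2: E 422233 m, N 4397518 m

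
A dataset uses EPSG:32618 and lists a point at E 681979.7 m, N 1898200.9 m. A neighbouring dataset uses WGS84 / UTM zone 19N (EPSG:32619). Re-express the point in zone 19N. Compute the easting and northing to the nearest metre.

E 43492 m, N 1902447 m

UTM 18N → geographic: φ = 17.16130042°, λ = -73.28910016°.
UTM 19N (λ₀ = -69°) forward: E = 43492.060 m, N = 1902447.484 m.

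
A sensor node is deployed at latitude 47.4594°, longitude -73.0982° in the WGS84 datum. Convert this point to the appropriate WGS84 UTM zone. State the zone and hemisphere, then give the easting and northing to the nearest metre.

Zone 18N: E 643339 m, N 5257971 m

Longitude -73.0982° lies in the 6° band [-78°, -72°), giving zone 18; latitude is north of the equator, so 18N.
Zone 18 central meridian λ₀ = 6×18 − 183 = -75°; Δλ = +1.9018°.
Transverse Mercator on WGS84 with k₀ = 0.9996 gives E = 643339.242 m, N = 5257970.707 m.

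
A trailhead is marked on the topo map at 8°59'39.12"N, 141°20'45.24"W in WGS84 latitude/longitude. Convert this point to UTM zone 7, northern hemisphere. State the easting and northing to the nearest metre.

Zone 7 central meridian λ₀ = 6×7 − 183 = -141°; Δλ = -0.3459°.
Transverse Mercator on WGS84 with k₀ = 0.9996 gives E = 461979.925 m, N = 994228.888 m.

E 461980 m, N 994229 m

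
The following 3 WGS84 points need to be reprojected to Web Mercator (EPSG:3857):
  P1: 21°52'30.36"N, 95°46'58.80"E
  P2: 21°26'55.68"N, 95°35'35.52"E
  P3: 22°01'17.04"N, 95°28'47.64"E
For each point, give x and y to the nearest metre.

P1: x 10662515 m, y 2496536 m; P2: x 10641386 m, y 2445474 m; P3: x 10628774 m, y 2514095 m

Web Mercator: x = R·λ, y = R·ln tan(π/4+φ/2), R = 6378137 m.
P1 (21.8751°, 95.7830°) → (10662514.787, 2496536.087) m.
P2 (21.4488°, 95.5932°) → (10641386.347, 2445474.358) m.
P3 (22.0214°, 95.4799°) → (10628773.849, 2514094.754) m.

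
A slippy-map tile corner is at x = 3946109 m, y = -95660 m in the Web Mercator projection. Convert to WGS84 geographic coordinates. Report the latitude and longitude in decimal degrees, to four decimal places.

lat -0.8593°, lon 35.4485°

R = 6378137 m. λ = x/R = 35.44850028°.
φ = 2·arctan(exp(y/R)) − 90° = 2·arctan(0.98511) − 90° = -0.85929619°.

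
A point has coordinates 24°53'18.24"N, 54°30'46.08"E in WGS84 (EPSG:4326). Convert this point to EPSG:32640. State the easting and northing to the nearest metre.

E 248740 m, N 2754887 m

Zone 40 central meridian λ₀ = 6×40 − 183 = 57°; Δλ = -2.4872°.
Transverse Mercator on WGS84 with k₀ = 0.9996 gives E = 248739.824 m, N = 2754886.648 m.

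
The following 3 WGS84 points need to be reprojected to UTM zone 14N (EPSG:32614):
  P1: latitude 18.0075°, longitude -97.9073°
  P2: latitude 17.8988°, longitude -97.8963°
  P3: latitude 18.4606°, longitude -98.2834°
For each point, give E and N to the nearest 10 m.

P1: E 615680 m, N 1991360 m; P2: E 616910 m, N 1979340 m; P3: E 575660 m, N 2041300 m

UTM zone 14N: λ₀ = -99°, k₀ = 0.9996.
P1 (18.0075°, -97.9073°) → (615676.905, 1991356.341) m.
P2 (17.8988°, -97.8963°) → (616912.946, 1979335.335) m.
P3 (18.4606°, -98.2834°) → (575663.352, 2041295.589) m.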